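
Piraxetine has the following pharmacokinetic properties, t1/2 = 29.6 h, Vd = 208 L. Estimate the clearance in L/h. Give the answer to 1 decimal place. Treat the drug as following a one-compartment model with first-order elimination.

4.9 L/h

k = ln2 / t½ = 0.693147 / 29.6 = 0.02342 h⁻¹
CL = k × Vd = 0.02342 × 208 = 4.871 L/h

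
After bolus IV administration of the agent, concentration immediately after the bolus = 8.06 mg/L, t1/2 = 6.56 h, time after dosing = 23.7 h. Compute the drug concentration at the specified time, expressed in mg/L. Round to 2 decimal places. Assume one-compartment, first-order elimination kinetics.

k = ln2 / t½ = 0.693147 / 6.56 = 0.1057 h⁻¹
C = C₀ · e^(−k·t) = 8.060 × e^(−0.1057 × 23.7)
  = 8.060 × 0.08167 = 0.6583 mg/L

0.66 mg/L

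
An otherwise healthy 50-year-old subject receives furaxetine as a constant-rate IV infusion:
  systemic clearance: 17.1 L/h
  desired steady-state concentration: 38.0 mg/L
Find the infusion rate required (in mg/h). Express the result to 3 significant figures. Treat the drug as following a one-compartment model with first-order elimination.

At steady state, infusion rate R₀ = Css × CL = 38.0 × 17.10 = 649.8 mg/h

650 mg/h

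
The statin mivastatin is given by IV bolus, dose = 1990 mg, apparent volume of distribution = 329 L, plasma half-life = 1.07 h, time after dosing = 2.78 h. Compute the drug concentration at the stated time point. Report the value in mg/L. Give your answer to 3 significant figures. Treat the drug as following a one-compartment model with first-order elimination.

C₀ = Dose / Vd = 1990 / 329 = 6.049 mg/L
k = ln2 / t½ = 0.693147 / 1.07 = 0.6478 h⁻¹
C = C₀ · e^(−k·t) = 6.049 × e^(−0.6478 × 2.78)
  = 6.049 × 0.1652 = 0.9993 mg/L

0.999 mg/L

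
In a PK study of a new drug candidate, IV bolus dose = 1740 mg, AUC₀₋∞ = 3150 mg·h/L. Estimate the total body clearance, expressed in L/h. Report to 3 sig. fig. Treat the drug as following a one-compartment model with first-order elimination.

CL = Dose / AUC = 1740 / 3150 = 0.5524 L/h

0.552 L/h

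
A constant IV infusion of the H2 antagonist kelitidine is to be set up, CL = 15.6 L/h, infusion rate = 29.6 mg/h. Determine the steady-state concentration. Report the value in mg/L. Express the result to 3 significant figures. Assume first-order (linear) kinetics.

At steady state Css = R₀ / CL = 29.6 / 15.60 = 1.897 mg/L

1.90 mg/L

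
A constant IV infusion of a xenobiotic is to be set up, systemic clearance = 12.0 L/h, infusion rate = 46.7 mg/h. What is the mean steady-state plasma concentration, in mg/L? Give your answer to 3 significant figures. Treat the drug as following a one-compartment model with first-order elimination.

3.89 mg/L

At steady state Css = R₀ / CL = 46.7 / 12.00 = 3.892 mg/L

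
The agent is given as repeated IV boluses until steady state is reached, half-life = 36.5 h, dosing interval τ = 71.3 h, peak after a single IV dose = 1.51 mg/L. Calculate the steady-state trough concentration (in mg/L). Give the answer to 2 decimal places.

k = ln2 / t½ = 0.693147 / 36.5 = 0.01899 h⁻¹
e^(−kτ) = e^(−0.01899 × 71.3) = 0.2582
Accumulation ratio R = 1 / (1 − e^(−kτ)) = 1 / (1 − 0.2582) = 1.348
Steady-state trough = C₀ × R × e^(−kτ) = 1.51 × 1.348 × 0.2582 = 0.5256 mg/L

0.53 mg/L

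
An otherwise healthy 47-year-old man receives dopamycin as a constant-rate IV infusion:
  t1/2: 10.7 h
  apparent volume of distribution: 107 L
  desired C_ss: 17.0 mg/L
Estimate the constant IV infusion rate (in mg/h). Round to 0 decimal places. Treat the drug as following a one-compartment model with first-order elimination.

118 mg/h

k = ln2 / t½ = 0.693147 / 10.7 = 0.06478 h⁻¹
CL = k × Vd = 0.06478 × 107 = 6.931 L/h
At steady state, infusion rate R₀ = Css × CL = 17.0 × 6.931 = 117.8 mg/h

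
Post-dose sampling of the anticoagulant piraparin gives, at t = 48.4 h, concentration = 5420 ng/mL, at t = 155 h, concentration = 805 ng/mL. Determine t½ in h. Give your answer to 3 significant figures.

k = ln(C₁/C₂) / (t₂ − t₁) = ln(5420/805) / (155 − 48.4)
  = 1.907 / 106.6 = 0.01789 h⁻¹
t½ = ln2 / k = 0.693147 / 0.01789 = 38.74 h

38.7 h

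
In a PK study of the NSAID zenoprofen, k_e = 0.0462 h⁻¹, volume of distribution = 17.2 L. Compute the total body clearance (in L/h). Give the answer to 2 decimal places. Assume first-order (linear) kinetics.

CL = k × Vd = 0.0462 × 17.2 = 0.7946 L/h

0.79 L/h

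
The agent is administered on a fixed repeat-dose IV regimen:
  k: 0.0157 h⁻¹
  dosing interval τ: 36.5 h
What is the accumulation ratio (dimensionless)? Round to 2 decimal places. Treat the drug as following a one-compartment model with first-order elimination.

2.29

e^(−kτ) = e^(−0.01570 × 36.5) = 0.5638
Accumulation ratio R = 1 / (1 − e^(−kτ)) = 1 / (1 − 0.5638) = 2.293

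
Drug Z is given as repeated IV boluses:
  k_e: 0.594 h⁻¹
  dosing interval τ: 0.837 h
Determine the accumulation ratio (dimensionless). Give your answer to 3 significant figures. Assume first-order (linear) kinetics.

2.55

e^(−kτ) = e^(−0.5940 × 0.837) = 0.6082
Accumulation ratio R = 1 / (1 − e^(−kτ)) = 1 / (1 − 0.6082) = 2.552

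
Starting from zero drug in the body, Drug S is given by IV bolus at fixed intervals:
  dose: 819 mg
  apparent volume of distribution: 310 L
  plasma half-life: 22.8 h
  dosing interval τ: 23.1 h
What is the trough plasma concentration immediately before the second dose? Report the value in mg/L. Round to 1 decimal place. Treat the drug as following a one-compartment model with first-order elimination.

C₀ per dose = Dose / Vd = 819 / 310 = 2.642 mg/L
k = ln2 / t½ = 0.693147 / 22.8 = 0.03040 h⁻¹
Fraction remaining after one interval: r = e^(−kτ) = e^(−0.03040 × 23.1) = 0.4955
Before dose 2, 1 dose has been given (aged 1τ).
C_trough = C₀ × r = 2.642 × 0.4955 = 1.309 mg/L

1.3 mg/L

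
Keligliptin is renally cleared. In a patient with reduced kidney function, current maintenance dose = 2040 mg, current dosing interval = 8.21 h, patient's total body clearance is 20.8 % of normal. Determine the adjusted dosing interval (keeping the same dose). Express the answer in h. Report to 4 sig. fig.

39.47 h

To keep the same average steady-state level, dosing rate must scale with clearance.
CL ratio = 20.8 / 100 = 0.2080
New interval (same dose) = 8.21 / 0.2080 = 39.47 h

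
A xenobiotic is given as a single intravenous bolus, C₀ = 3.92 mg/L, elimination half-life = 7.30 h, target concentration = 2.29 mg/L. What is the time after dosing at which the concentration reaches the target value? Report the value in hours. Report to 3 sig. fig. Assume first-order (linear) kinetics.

5.66 h

k = ln2 / t½ = 0.693147 / 7.30 = 0.09495 h⁻¹
t = ln(C₀ / C) / k = ln(3.920 / 2.29) / 0.09495
  = ln(1.712) / 0.09495 = 0.5377 / 0.09495 = 5.663 h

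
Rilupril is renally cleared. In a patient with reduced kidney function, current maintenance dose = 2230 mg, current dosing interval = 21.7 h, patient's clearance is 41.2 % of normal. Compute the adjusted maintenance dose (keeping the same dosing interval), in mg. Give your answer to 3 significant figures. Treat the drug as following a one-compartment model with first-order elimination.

To keep the same average steady-state level, dosing rate must scale with clearance.
CL ratio = 41.2 / 100 = 0.4120
New dose (same interval) = 2230 × 0.4120 = 918.8 mg

919 mg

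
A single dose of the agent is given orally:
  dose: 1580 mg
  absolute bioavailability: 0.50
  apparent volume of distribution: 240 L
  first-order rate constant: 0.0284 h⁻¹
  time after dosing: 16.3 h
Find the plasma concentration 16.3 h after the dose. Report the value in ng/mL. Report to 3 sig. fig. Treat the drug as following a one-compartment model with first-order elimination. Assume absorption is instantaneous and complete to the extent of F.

Amount reaching circulation = F × Dose = 0.50 × 1580 = 790.0 mg
C₀ = F·Dose / Vd = 790.0 / 240 = 3.292 mg/L
C = C₀ · e^(−k·t) = 3.292 × e^(−0.02840 × 16.3)
  = 3.292 × 0.6294 = 2.072 mg/L
Convert: 2.072 mg/L × 1000 = 2072 ng/mL

2070 ng/mL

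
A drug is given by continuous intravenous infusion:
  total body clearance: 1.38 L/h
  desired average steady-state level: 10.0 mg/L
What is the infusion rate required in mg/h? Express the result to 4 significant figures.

13.80 mg/h

At steady state, infusion rate R₀ = Css × CL = 10.0 × 1.380 = 13.80 mg/h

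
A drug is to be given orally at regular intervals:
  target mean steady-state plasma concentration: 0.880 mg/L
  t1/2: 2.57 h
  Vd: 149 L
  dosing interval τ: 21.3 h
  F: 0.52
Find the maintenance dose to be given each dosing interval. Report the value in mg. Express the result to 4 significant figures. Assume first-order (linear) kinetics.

k = ln2 / t½ = 0.693147 / 2.57 = 0.2697 h⁻¹
CL = k × Vd = 0.2697 × 149 = 40.19 L/h
At steady state, F × (Dose/τ) = Css × CL.
Dose = Css × CL × τ / F = 0.880 × 40.19 × 21.3 / 0.52 = 1449 mg

1449 mg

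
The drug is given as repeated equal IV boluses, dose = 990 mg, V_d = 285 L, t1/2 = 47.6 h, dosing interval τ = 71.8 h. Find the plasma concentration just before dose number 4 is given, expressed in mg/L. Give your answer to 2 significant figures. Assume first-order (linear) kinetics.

1.8 mg/L

C₀ per dose = Dose / Vd = 990 / 285 = 3.474 mg/L
k = ln2 / t½ = 0.693147 / 47.6 = 0.01456 h⁻¹
Fraction remaining after one interval: r = e^(−kτ) = e^(−0.01456 × 71.8) = 0.3515
Before dose 4, 3 doses have been given (aged 1τ, 2τ, 3τ).
C_trough = C₀ × (r + r² + … + r^3) = C₀ × r(1−r^3)/(1−r)
        = 3.474 × 0.3515 × (1 − 0.04343) / (1 − 0.3515) = 1.801 mg/L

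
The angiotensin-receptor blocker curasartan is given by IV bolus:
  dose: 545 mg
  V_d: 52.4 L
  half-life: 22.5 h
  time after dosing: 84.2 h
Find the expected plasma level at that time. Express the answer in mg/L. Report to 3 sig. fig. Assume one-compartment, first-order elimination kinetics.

C₀ = Dose / Vd = 545.0 / 52.4 = 10.40 mg/L
k = ln2 / t½ = 0.693147 / 22.5 = 0.03081 h⁻¹
C = C₀ · e^(−k·t) = 10.40 × e^(−0.03081 × 84.2)
  = 10.40 × 0.07471 = 0.7770 mg/L

0.777 mg/L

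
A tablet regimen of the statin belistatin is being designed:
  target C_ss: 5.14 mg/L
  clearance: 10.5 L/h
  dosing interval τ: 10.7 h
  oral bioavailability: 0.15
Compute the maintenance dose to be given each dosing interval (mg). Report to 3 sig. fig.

3850 mg

At steady state, F × (Dose/τ) = Css × CL.
Dose = Css × CL × τ / F = 5.14 × 10.50 × 10.7 / 0.15 = 3850 mg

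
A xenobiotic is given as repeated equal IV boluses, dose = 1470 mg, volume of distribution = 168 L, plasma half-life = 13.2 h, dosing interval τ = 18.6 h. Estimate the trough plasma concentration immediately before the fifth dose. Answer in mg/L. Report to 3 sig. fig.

C₀ per dose = Dose / Vd = 1470 / 168 = 8.750 mg/L
k = ln2 / t½ = 0.693147 / 13.2 = 0.05251 h⁻¹
Fraction remaining after one interval: r = e^(−kτ) = e^(−0.05251 × 18.6) = 0.3766
Before dose 5, 4 doses have been given (aged 1τ, 2τ, 3τ, 4τ).
C_trough = C₀ × (r + r² + … + r^4) = C₀ × r(1−r^4)/(1−r)
        = 8.750 × 0.3766 × (1 − 0.02012) / (1 − 0.3766) = 5.180 mg/L

5.18 mg/L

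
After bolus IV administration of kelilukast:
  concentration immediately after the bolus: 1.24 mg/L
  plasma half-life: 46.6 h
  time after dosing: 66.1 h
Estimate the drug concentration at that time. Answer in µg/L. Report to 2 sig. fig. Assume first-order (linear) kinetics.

k = ln2 / t½ = 0.693147 / 46.6 = 0.01487 h⁻¹
C = C₀ · e^(−k·t) = 1.240 × e^(−0.01487 × 66.1)
  = 1.240 × 0.3742 = 0.4640 mg/L
Convert: 0.4640 mg/L × 1000 = 464.0 µg/L

460 µg/L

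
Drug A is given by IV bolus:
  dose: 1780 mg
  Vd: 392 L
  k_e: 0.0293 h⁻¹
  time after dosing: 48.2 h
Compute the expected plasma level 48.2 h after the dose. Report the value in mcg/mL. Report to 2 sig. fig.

C₀ = Dose / Vd = 1780 / 392 = 4.541 mg/L
C = C₀ · e^(−k·t) = 4.541 × e^(−0.02930 × 48.2)
  = 4.541 × 0.2436 = 1.106 mg/L
(1.106 mg/L = 1.106 mcg/mL)

1.1 mcg/mL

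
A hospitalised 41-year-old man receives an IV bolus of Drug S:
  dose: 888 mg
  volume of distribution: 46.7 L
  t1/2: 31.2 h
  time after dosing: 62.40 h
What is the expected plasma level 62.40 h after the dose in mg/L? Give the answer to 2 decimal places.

C₀ = Dose / Vd = 888.0 / 46.7 = 19.01 mg/L
k = ln2 / t½ = 0.693147 / 31.2 = 0.02222 h⁻¹
t / t½ = 62.40 / 31.2 = 2 half-lives
C = C₀ × (1/2)^2 = 19.01 × 0.2500 = 4.753 mg/L

4.75 mg/L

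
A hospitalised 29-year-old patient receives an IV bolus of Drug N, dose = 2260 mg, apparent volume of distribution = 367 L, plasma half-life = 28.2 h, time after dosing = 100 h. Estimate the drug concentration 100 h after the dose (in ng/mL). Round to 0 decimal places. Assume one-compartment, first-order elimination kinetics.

527 ng/mL

C₀ = Dose / Vd = 2260 / 367 = 6.158 mg/L
k = ln2 / t½ = 0.693147 / 28.2 = 0.02458 h⁻¹
C = C₀ · e^(−k·t) = 6.158 × e^(−0.02458 × 100)
  = 6.158 × 0.08561 = 0.5272 mg/L
Convert: 0.5272 mg/L × 1000 = 527.2 ng/mL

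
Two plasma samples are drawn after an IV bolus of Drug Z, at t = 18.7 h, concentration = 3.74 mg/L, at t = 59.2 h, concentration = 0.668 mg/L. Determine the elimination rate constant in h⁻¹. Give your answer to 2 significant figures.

k = ln(C₁/C₂) / (t₂ − t₁) = ln(3.74/0.668) / (59.2 − 18.7)
  = 1.723 / 40.50 = 0.04254 h⁻¹

0.043 h⁻¹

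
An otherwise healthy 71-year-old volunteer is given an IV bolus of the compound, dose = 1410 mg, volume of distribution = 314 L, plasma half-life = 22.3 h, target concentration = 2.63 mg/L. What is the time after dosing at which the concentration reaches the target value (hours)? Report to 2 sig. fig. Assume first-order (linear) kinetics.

C₀ = Dose / Vd = 1410 / 314 = 4.490 mg/L
k = ln2 / t½ = 0.693147 / 22.3 = 0.03108 h⁻¹
t = ln(C₀ / C) / k = ln(4.490 / 2.63) / 0.03108
  = ln(1.707) / 0.03108 = 0.5347 / 0.03108 = 17.20 h

17 h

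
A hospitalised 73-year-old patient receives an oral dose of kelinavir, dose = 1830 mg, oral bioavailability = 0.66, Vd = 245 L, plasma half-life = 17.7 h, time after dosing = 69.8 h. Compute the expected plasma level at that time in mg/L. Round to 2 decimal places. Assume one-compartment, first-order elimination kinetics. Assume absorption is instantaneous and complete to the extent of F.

0.32 mg/L

Amount reaching circulation = F × Dose = 0.66 × 1830 = 1208 mg
C₀ = F·Dose / Vd = 1208 / 245 = 4.931 mg/L
k = ln2 / t½ = 0.693147 / 17.7 = 0.03916 h⁻¹
C = C₀ · e^(−k·t) = 4.931 × e^(−0.03916 × 69.8)
  = 4.931 × 0.06500 = 0.3205 mg/L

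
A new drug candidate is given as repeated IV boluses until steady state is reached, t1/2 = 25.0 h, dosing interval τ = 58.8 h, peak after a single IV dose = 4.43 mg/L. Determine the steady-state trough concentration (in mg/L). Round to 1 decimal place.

1.1 mg/L

k = ln2 / t½ = 0.693147 / 25.0 = 0.02773 h⁻¹
e^(−kτ) = e^(−0.02773 × 58.8) = 0.1958
Accumulation ratio R = 1 / (1 − e^(−kτ)) = 1 / (1 − 0.1958) = 1.243
Steady-state trough = C₀ × R × e^(−kτ) = 4.43 × 1.243 × 0.1958 = 1.078 mg/L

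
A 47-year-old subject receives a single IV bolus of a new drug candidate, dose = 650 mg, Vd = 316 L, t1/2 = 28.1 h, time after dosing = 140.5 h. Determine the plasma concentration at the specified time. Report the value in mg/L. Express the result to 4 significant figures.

0.06428 mg/L

C₀ = Dose / Vd = 650.0 / 316 = 2.057 mg/L
k = ln2 / t½ = 0.693147 / 28.1 = 0.02467 h⁻¹
t / t½ = 140.5 / 28.1 = 5 half-lives
C = C₀ × (1/2)^5 = 2.057 × 0.03125 = 0.06428 mg/L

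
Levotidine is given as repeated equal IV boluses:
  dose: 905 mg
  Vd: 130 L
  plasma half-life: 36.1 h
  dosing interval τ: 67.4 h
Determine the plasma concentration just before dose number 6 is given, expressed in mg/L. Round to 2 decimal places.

C₀ per dose = Dose / Vd = 905 / 130 = 6.962 mg/L
k = ln2 / t½ = 0.693147 / 36.1 = 0.01920 h⁻¹
Fraction remaining after one interval: r = e^(−kτ) = e^(−0.01920 × 67.4) = 0.2741
Before dose 6, 5 doses have been given (aged 1τ, 2τ, 3τ, 4τ, 5τ).
C_trough = C₀ × (r + r² + … + r^5) = C₀ × r(1−r^5)/(1−r)
        = 6.962 × 0.2741 × (1 − 0.001547) / (1 − 0.2741) = 2.625 mg/L

2.63 mg/L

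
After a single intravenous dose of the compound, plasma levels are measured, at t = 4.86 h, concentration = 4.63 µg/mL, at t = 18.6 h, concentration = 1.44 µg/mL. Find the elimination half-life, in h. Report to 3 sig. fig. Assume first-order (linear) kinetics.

k = ln(C₁/C₂) / (t₂ − t₁) = ln(4.63/1.44) / (18.6 − 4.86)
  = 1.168 / 13.74 = 0.08501 h⁻¹
t½ = ln2 / k = 0.693147 / 0.08501 = 8.154 h

8.15 h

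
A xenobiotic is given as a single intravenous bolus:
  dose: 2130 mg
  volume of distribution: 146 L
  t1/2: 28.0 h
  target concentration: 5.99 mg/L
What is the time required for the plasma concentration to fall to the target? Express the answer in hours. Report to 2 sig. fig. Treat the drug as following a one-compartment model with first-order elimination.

C₀ = Dose / Vd = 2130 / 146 = 14.59 mg/L
k = ln2 / t½ = 0.693147 / 28.0 = 0.02476 h⁻¹
t = ln(C₀ / C) / k = ln(14.59 / 5.99) / 0.02476
  = ln(2.436) / 0.02476 = 0.8904 / 0.02476 = 35.96 h

36 h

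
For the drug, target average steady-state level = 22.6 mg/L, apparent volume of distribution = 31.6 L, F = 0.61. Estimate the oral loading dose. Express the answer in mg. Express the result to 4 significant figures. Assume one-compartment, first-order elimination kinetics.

1171 mg

LD = Css × Vd / F = 22.6 × 31.6 / 0.61 = 1171 mg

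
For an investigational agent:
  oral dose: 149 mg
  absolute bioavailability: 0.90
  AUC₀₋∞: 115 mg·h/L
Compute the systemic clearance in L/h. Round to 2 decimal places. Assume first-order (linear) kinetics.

CL = F·Dose / AUC = 0.90 × 149 / 115 = 1.166 L/h

1.17 L/h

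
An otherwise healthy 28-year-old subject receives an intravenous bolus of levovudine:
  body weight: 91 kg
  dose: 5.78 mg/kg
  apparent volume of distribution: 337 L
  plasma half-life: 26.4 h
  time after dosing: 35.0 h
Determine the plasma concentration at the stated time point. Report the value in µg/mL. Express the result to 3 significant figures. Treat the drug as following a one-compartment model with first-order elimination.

Total dose = 5.78 × 91 = 526.0 mg
C₀ = Dose / Vd = 526.0 / 337 = 1.561 mg/L
k = ln2 / t½ = 0.693147 / 26.4 = 0.02626 h⁻¹
C = C₀ · e^(−k·t) = 1.561 × e^(−0.02626 × 35.0)
  = 1.561 × 0.3989 = 0.6227 mg/L
(0.6227 mg/L = 0.6227 µg/mL)

0.623 µg/mL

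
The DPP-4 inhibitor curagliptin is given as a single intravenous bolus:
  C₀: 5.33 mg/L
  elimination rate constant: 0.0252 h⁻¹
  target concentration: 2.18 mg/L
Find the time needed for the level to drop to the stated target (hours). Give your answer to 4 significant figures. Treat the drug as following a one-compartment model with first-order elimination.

t = ln(C₀ / C) / k = ln(5.330 / 2.18) / 0.02520
  = ln(2.445) / 0.02520 = 0.8940 / 0.02520 = 35.48 h

35.48 h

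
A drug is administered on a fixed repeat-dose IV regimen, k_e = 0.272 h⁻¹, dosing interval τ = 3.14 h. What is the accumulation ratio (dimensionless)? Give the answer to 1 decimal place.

e^(−kτ) = e^(−0.2720 × 3.14) = 0.4257
Accumulation ratio R = 1 / (1 − e^(−kτ)) = 1 / (1 − 0.4257) = 1.741

1.7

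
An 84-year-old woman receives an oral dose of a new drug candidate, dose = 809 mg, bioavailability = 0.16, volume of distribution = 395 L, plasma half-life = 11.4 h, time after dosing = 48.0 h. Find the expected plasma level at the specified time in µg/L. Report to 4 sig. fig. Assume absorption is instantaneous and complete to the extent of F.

Amount reaching circulation = F × Dose = 0.16 × 809.0 = 129.4 mg
C₀ = F·Dose / Vd = 129.4 / 395 = 0.3276 mg/L
k = ln2 / t½ = 0.693147 / 11.4 = 0.06080 h⁻¹
C = C₀ · e^(−k·t) = 0.3276 × e^(−0.06080 × 48.0)
  = 0.3276 × 0.05402 = 0.01770 mg/L
Convert: 0.01770 mg/L × 1000 = 17.70 µg/L

17.70 µg/L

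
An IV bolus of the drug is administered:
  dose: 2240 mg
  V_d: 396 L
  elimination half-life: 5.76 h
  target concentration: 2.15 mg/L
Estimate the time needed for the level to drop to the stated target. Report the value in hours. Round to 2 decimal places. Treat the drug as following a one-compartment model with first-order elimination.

8.04 h

C₀ = Dose / Vd = 2240 / 396 = 5.657 mg/L
k = ln2 / t½ = 0.693147 / 5.76 = 0.1203 h⁻¹
t = ln(C₀ / C) / k = ln(5.657 / 2.15) / 0.1203
  = ln(2.631) / 0.1203 = 0.9674 / 0.1203 = 8.042 h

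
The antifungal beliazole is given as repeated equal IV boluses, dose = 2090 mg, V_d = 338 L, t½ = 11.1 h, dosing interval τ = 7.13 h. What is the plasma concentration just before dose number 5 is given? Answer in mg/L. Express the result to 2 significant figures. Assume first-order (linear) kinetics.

9.2 mg/L

C₀ per dose = Dose / Vd = 2090 / 338 = 6.183 mg/L
k = ln2 / t½ = 0.693147 / 11.1 = 0.06245 h⁻¹
Fraction remaining after one interval: r = e^(−kτ) = e^(−0.06245 × 7.13) = 0.6407
Before dose 5, 4 doses have been given (aged 1τ, 2τ, 3τ, 4τ).
C_trough = C₀ × (r + r² + … + r^4) = C₀ × r(1−r^4)/(1−r)
        = 6.183 × 0.6407 × (1 − 0.1685) / (1 − 0.6407) = 9.168 mg/L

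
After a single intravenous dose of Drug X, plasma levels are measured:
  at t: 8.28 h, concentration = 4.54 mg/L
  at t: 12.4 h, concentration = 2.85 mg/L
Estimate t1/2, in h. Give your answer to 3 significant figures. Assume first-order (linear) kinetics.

k = ln(C₁/C₂) / (t₂ − t₁) = ln(4.54/2.85) / (12.4 − 8.28)
  = 0.4656 / 4.120 = 0.1130 h⁻¹
t½ = ln2 / k = 0.693147 / 0.1130 = 6.134 h

6.13 h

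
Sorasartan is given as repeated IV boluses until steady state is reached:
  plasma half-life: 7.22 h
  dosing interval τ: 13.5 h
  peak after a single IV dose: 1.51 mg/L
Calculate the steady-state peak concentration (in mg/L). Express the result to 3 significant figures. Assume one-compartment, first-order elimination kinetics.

k = ln2 / t½ = 0.693147 / 7.22 = 0.09600 h⁻¹
e^(−kτ) = e^(−0.09600 × 13.5) = 0.2736
Accumulation ratio R = 1 / (1 − e^(−kτ)) = 1 / (1 − 0.2736) = 1.377
Steady-state peak = C₀ × R = 1.51 × 1.377 = 2.079 mg/L

2.08 mg/L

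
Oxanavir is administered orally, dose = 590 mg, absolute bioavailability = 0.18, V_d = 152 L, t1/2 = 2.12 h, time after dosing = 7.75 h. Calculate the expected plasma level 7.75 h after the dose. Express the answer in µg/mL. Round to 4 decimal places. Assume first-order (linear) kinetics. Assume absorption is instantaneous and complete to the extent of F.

Amount reaching circulation = F × Dose = 0.18 × 590.0 = 106.2 mg
C₀ = F·Dose / Vd = 106.2 / 152 = 0.6987 mg/L
k = ln2 / t½ = 0.693147 / 2.12 = 0.3270 h⁻¹
C = C₀ · e^(−k·t) = 0.6987 × e^(−0.3270 × 7.75)
  = 0.6987 × 0.07932 = 0.05542 mg/L
(0.05542 mg/L = 0.05542 µg/mL)

0.0554 µg/mL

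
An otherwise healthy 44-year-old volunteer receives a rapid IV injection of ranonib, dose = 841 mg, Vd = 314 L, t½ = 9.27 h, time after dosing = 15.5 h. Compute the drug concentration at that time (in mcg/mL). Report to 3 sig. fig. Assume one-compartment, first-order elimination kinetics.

0.840 mcg/mL

C₀ = Dose / Vd = 841.0 / 314 = 2.678 mg/L
k = ln2 / t½ = 0.693147 / 9.27 = 0.07477 h⁻¹
C = C₀ · e^(−k·t) = 2.678 × e^(−0.07477 × 15.5)
  = 2.678 × 0.3138 = 0.8404 mg/L
(0.8404 mg/L = 0.8404 mcg/mL)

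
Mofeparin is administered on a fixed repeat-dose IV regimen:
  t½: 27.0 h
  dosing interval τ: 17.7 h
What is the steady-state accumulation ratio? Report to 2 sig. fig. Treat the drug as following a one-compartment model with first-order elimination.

k = ln2 / t½ = 0.693147 / 27.0 = 0.02567 h⁻¹
e^(−kτ) = e^(−0.02567 × 17.7) = 0.6349
Accumulation ratio R = 1 / (1 − e^(−kτ)) = 1 / (1 − 0.6349) = 2.739

2.7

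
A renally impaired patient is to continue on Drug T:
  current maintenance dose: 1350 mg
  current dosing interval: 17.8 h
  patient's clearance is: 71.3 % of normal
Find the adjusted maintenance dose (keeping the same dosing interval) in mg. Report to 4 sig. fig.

962.6 mg

To keep the same average steady-state level, dosing rate must scale with clearance.
CL ratio = 71.3 / 100 = 0.7130
New dose (same interval) = 1350 × 0.7130 = 962.6 mg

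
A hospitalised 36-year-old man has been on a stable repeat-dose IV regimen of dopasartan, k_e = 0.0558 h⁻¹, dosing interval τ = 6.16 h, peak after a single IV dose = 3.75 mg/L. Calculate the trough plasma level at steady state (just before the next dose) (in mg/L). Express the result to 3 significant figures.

9.14 mg/L

e^(−kτ) = e^(−0.05580 × 6.16) = 0.7091
Accumulation ratio R = 1 / (1 − e^(−kτ)) = 1 / (1 − 0.7091) = 3.438
Steady-state trough = C₀ × R × e^(−kτ) = 3.75 × 3.438 × 0.7091 = 9.142 mg/L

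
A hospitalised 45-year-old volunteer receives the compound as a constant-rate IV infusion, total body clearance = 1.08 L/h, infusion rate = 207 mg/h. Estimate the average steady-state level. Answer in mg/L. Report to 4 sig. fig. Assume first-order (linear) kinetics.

191.7 mg/L

At steady state Css = R₀ / CL = 207 / 1.080 = 191.7 mg/L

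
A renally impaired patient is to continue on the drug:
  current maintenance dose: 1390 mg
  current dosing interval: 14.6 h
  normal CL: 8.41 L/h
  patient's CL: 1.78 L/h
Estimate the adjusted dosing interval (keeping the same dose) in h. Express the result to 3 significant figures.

69.0 h

To keep the same average steady-state level, dosing rate must scale with clearance.
CL ratio = 1.78 / 8.41 = 0.2117
New interval (same dose) = 14.6 / 0.2117 = 68.97 h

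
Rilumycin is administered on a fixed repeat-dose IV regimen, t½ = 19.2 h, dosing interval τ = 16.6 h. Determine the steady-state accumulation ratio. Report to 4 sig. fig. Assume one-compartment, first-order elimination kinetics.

k = ln2 / t½ = 0.693147 / 19.2 = 0.03610 h⁻¹
e^(−kτ) = e^(−0.03610 × 16.6) = 0.5492
Accumulation ratio R = 1 / (1 − e^(−kτ)) = 1 / (1 − 0.5492) = 2.218

2.218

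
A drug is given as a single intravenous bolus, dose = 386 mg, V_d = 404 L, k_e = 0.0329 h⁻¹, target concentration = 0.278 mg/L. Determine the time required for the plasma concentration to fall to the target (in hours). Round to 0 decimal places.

38 h

C₀ = Dose / Vd = 386.0 / 404 = 0.9554 mg/L
t = ln(C₀ / C) / k = ln(0.9554 / 0.278) / 0.03290
  = ln(3.437) / 0.03290 = 1.235 / 0.03290 = 37.54 h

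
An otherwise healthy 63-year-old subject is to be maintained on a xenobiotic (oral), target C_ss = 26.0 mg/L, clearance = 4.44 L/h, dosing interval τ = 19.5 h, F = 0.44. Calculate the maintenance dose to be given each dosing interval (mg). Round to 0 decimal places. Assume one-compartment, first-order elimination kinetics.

At steady state, F × (Dose/τ) = Css × CL.
Dose = Css × CL × τ / F = 26.0 × 4.440 × 19.5 / 0.44 = 5116 mg

5116 mg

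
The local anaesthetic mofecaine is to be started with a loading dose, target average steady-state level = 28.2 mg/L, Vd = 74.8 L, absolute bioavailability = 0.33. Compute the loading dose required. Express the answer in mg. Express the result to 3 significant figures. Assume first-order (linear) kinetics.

LD = Css × Vd / F = 28.2 × 74.8 / 0.33 = 6392 mg

6390 mg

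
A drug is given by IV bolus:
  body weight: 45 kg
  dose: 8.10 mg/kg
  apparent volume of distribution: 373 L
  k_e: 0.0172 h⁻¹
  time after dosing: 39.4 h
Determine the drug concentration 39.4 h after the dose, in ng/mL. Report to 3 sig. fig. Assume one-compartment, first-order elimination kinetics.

496 ng/mL

Total dose = 8.10 × 45 = 364.5 mg
C₀ = Dose / Vd = 364.5 / 373 = 0.9772 mg/L
C = C₀ · e^(−k·t) = 0.9772 × e^(−0.01720 × 39.4)
  = 0.9772 × 0.5078 = 0.4962 mg/L
Convert: 0.4962 mg/L × 1000 = 496.2 ng/mL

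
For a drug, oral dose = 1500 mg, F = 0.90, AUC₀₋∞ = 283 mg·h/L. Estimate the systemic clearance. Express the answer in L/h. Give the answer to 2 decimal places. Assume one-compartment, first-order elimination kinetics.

4.77 L/h

CL = F·Dose / AUC = 0.90 × 1500 / 283 = 4.770 L/h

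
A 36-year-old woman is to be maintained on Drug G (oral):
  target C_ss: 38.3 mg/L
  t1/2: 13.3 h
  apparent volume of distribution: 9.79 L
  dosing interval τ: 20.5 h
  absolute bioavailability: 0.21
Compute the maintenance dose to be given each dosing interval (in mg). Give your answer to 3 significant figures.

k = ln2 / t½ = 0.693147 / 13.3 = 0.05212 h⁻¹
CL = k × Vd = 0.05212 × 9.79 = 0.5103 L/h
At steady state, F × (Dose/τ) = Css × CL.
Dose = Css × CL × τ / F = 38.3 × 0.5103 × 20.5 / 0.21 = 1908 mg

1910 mg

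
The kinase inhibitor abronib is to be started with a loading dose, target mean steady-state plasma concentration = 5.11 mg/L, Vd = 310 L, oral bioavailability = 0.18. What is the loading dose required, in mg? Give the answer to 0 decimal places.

LD = Css × Vd / F = 5.11 × 310 / 0.18 = 8801 mg

8801 mg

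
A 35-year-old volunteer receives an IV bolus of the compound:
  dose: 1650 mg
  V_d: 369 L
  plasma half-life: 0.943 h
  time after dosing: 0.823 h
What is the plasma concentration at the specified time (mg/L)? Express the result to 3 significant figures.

2.44 mg/L

C₀ = Dose / Vd = 1650 / 369 = 4.472 mg/L
k = ln2 / t½ = 0.693147 / 0.943 = 0.7350 h⁻¹
C = C₀ · e^(−k·t) = 4.472 × e^(−0.7350 × 0.823)
  = 4.472 × 0.5461 = 2.442 mg/L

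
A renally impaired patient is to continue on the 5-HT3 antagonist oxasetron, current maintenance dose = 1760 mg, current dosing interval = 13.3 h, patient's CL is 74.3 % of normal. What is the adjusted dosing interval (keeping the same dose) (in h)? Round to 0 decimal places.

To keep the same average steady-state level, dosing rate must scale with clearance.
CL ratio = 74.3 / 100 = 0.7430
New interval (same dose) = 13.3 / 0.7430 = 17.90 h

18 h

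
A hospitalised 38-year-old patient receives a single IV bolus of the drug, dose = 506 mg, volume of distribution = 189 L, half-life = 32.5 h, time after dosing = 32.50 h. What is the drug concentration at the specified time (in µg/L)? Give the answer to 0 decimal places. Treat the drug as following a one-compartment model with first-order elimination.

C₀ = Dose / Vd = 506.0 / 189 = 2.677 mg/L
k = ln2 / t½ = 0.693147 / 32.5 = 0.02133 h⁻¹
t / t½ = 32.50 / 32.5 = 1 half-lives
C = C₀ × (1/2)^1 = 2.677 × 0.5000 = 1.339 mg/L
Convert: 1.339 mg/L × 1000 = 1339 µg/L

1339 µg/L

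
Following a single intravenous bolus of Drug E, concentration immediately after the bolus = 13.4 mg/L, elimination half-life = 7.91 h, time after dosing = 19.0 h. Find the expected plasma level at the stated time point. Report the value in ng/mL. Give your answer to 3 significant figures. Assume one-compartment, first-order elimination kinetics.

2540 ng/mL

k = ln2 / t½ = 0.693147 / 7.91 = 0.08763 h⁻¹
C = C₀ · e^(−k·t) = 13.40 × e^(−0.08763 × 19.0)
  = 13.40 × 0.1892 = 2.535 mg/L
Convert: 2.535 mg/L × 1000 = 2535 ng/mL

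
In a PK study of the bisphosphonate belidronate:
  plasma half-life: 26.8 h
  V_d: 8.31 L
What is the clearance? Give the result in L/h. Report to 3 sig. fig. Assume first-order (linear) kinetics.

k = ln2 / t½ = 0.693147 / 26.8 = 0.02586 h⁻¹
CL = k × Vd = 0.02586 × 8.31 = 0.2149 L/h

0.215 L/h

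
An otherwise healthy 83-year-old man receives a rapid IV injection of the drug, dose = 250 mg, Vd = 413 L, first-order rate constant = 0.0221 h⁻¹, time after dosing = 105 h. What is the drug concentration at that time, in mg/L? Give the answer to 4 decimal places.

0.0595 mg/L

C₀ = Dose / Vd = 250.0 / 413 = 0.6053 mg/L
C = C₀ · e^(−k·t) = 0.6053 × e^(−0.02210 × 105)
  = 0.6053 × 0.09822 = 0.05945 mg/L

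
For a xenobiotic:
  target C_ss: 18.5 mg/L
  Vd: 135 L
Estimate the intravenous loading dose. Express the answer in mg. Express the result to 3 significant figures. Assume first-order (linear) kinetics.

2500 mg

LD = Css × Vd = 18.5 × 135 = 2498 mg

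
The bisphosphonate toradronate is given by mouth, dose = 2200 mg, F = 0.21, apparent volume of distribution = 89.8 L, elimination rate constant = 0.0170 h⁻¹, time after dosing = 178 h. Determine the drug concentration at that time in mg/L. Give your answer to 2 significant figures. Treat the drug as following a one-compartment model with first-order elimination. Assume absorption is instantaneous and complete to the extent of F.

Amount reaching circulation = F × Dose = 0.21 × 2200 = 462.0 mg
C₀ = F·Dose / Vd = 462.0 / 89.8 = 5.145 mg/L
C = C₀ · e^(−k·t) = 5.145 × e^(−0.01700 × 178)
  = 5.145 × 0.04851 = 0.2496 mg/L

0.25 mg/L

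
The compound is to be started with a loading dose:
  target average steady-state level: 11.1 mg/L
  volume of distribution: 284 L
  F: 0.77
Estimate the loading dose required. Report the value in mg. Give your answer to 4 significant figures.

4094 mg

LD = Css × Vd / F = 11.1 × 284 / 0.77 = 4094 mg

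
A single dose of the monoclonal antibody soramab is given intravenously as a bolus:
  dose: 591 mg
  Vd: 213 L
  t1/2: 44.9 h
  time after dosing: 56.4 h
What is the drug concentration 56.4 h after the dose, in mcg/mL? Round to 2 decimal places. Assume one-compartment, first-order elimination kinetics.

1.16 mcg/mL

C₀ = Dose / Vd = 591.0 / 213 = 2.775 mg/L
k = ln2 / t½ = 0.693147 / 44.9 = 0.01544 h⁻¹
C = C₀ · e^(−k·t) = 2.775 × e^(−0.01544 × 56.4)
  = 2.775 × 0.4186 = 1.162 mg/L
(1.162 mg/L = 1.162 mcg/mL)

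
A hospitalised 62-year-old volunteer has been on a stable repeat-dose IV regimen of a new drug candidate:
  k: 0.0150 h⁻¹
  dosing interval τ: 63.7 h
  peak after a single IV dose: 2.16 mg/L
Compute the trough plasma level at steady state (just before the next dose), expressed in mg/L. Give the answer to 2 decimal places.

1.35 mg/L

e^(−kτ) = e^(−0.01500 × 63.7) = 0.3846
Accumulation ratio R = 1 / (1 − e^(−kτ)) = 1 / (1 − 0.3846) = 1.625
Steady-state trough = C₀ × R × e^(−kτ) = 2.16 × 1.625 × 0.3846 = 1.350 mg/L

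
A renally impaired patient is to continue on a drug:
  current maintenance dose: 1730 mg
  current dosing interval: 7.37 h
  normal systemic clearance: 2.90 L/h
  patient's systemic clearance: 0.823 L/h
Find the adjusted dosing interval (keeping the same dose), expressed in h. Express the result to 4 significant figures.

25.97 h

To keep the same average steady-state level, dosing rate must scale with clearance.
CL ratio = 0.823 / 2.90 = 0.2838
New interval (same dose) = 7.37 / 0.2838 = 25.97 h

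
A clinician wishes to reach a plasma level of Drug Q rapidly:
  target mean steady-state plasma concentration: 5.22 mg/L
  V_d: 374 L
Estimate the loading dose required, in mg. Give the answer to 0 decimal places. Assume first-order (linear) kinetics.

LD = Css × Vd = 5.22 × 374 = 1952 mg

1952 mg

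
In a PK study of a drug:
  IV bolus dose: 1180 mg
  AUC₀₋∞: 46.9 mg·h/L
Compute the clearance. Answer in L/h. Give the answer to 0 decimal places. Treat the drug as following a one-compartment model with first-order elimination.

CL = Dose / AUC = 1180 / 46.9 = 25.16 L/h

25 L/h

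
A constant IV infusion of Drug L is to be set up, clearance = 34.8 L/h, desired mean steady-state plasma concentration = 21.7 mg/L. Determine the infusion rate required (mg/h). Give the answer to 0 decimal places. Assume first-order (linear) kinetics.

755 mg/h

At steady state, infusion rate R₀ = Css × CL = 21.7 × 34.80 = 755.2 mg/h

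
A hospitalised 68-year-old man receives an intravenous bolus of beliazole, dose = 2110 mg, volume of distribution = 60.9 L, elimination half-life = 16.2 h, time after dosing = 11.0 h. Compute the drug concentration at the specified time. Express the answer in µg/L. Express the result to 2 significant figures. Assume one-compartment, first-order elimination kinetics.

22000 µg/L

C₀ = Dose / Vd = 2110 / 60.9 = 34.65 mg/L
k = ln2 / t½ = 0.693147 / 16.2 = 0.04279 h⁻¹
C = C₀ · e^(−k·t) = 34.65 × e^(−0.04279 × 11.0)
  = 34.65 × 0.6246 = 21.64 mg/L
Convert: 21.64 mg/L × 1000 = 21640 µg/L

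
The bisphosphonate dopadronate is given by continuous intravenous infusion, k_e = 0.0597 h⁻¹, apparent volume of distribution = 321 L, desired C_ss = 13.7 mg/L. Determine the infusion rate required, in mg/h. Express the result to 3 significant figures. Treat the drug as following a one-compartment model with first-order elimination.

CL = k × Vd = 0.05970 × 321 = 19.16 L/h
At steady state, infusion rate R₀ = Css × CL = 13.7 × 19.16 = 262.5 mg/h

263 mg/h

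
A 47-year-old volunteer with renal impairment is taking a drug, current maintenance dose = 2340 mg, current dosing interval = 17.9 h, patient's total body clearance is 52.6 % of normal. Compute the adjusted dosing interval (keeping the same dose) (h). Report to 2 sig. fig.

To keep the same average steady-state level, dosing rate must scale with clearance.
CL ratio = 52.6 / 100 = 0.5260
New interval (same dose) = 17.9 / 0.5260 = 34.03 h

34 h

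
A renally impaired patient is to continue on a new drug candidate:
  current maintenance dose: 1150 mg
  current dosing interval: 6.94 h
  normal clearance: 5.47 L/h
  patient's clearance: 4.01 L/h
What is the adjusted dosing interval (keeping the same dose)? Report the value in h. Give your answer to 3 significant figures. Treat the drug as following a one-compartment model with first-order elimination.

To keep the same average steady-state level, dosing rate must scale with clearance.
CL ratio = 4.01 / 5.47 = 0.7331
New interval (same dose) = 6.94 / 0.7331 = 9.467 h

9.47 h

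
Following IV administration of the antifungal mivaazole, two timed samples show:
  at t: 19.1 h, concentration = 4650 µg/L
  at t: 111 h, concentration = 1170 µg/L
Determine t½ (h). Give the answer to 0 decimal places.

46 h

k = ln(C₁/C₂) / (t₂ − t₁) = ln(4650/1170) / (111 − 19.1)
  = 1.380 / 91.90 = 0.01502 h⁻¹
t½ = ln2 / k = 0.693147 / 0.01502 = 46.15 h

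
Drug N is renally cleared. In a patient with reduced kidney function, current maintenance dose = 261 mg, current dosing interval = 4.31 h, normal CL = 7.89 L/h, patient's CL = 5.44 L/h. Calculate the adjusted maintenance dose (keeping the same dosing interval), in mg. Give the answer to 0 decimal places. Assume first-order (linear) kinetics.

To keep the same average steady-state level, dosing rate must scale with clearance.
CL ratio = 5.44 / 7.89 = 0.6895
New dose (same interval) = 261 × 0.6895 = 180.0 mg

180 mg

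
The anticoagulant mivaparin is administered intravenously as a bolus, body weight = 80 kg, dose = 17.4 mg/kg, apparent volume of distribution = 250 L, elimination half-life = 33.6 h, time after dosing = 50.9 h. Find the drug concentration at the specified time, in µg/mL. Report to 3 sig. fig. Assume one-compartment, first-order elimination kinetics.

Total dose = 17.4 × 80 = 1392 mg
C₀ = Dose / Vd = 1392 / 250 = 5.568 mg/L
k = ln2 / t½ = 0.693147 / 33.6 = 0.02063 h⁻¹
C = C₀ · e^(−k·t) = 5.568 × e^(−0.02063 × 50.9)
  = 5.568 × 0.3499 = 1.948 mg/L
(1.948 mg/L = 1.948 µg/mL)

1.95 µg/mL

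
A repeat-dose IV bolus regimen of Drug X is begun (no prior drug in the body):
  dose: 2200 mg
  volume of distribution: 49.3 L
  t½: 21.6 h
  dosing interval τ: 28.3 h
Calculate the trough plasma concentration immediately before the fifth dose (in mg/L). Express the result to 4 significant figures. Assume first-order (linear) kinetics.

29.36 mg/L

C₀ per dose = Dose / Vd = 2200 / 49.3 = 44.62 mg/L
k = ln2 / t½ = 0.693147 / 21.6 = 0.03209 h⁻¹
Fraction remaining after one interval: r = e^(−kτ) = e^(−0.03209 × 28.3) = 0.4033
Before dose 5, 4 doses have been given (aged 1τ, 2τ, 3τ, 4τ).
C_trough = C₀ × (r + r² + … + r^4) = C₀ × r(1−r^4)/(1−r)
        = 44.62 × 0.4033 × (1 − 0.02646) / (1 − 0.4033) = 29.36 mg/L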